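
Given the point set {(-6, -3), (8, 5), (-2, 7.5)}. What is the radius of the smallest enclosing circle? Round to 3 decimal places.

8.062

Call the three points A, B, C in the order given.
Side lengths²: AB² = 260, AC² = 126.25, BC² = 106.25.
Since AB² = 260 ≥ 126.25 + 106.25 = 232.5, the angle opposite AB is not acute, so the smallest enclosing circle has AB as diameter.
Centre = midpoint of AB = (1, 1), r² = 260/4 = 65.
r = √65 ≈ 8.062.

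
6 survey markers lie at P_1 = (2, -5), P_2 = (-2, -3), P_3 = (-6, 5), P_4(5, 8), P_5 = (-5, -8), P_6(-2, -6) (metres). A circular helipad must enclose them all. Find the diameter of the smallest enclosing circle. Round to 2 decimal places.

A smallest enclosing disk is always determined by at most three of the input points on its boundary.
The farthest pair is P_4–P_5 with squared distance 356. The circle on this segment as diameter has centre (0, 0) and r² = 356/4 = 89.
Check P_1: distance² to centre = 29 ≤ 89, so it lies inside.
All remaining points lie in this disk, and no smaller disk contains both endpoints, so this is the minimum enclosing circle.
Diameter = 2r = 2√89 ≈ 18.87.

18.87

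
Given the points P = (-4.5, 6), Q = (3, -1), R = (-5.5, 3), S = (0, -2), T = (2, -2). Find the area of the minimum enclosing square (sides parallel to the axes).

72.25

The bounding box has width 8.5 and height 8.
An axis-aligned square enclosing the set must have side ≥ max(width, height).
So the minimum side is max(8.5, 8) = 8.5.
Area = 8.5² = 72.25.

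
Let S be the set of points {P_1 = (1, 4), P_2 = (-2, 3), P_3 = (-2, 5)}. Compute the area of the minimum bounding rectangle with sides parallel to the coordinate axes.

6

x ranges over [-2, 1], width 3.
y ranges over [3, 5], height 2.
Area = 3 × 2 = 6.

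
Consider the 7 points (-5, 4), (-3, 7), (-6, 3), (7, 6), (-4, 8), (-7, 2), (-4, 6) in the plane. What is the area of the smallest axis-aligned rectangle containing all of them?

84

x ranges over [-7, 7], width 14.
y ranges over [2, 8], height 6.
Area = 14 × 6 = 84.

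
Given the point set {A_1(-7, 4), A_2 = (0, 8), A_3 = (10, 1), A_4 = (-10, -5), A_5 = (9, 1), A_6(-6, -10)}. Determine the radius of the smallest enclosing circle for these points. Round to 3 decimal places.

A smallest enclosing disk is always determined by at most three of the input points on its boundary.
The farthest pair is A_3–A_4 with squared distance 436. The circle on this segment as diameter has centre (0, -2) and r² = 436/4 = 109.
Check A_1: distance² to centre = 85 ≤ 109, so it lies inside.
All remaining points lie in this disk, and no smaller disk contains both endpoints, so this is the minimum enclosing circle.
r = √109 ≈ 10.440.

10.440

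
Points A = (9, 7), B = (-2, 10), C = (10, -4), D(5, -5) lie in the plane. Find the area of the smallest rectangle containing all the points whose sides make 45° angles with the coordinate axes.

In coordinates u = x + y, v = x − y the rectangle is axis-aligned; the map (x,y)→(u,v) scales areas by 2.
u-values: 16, 8, 6, 0; range = 16 − 0 = 16.
v-values: 2, -12, 14, 10; range = 14 − (-12) = 26.
Area = (16 × 26) / 2 = 208.

208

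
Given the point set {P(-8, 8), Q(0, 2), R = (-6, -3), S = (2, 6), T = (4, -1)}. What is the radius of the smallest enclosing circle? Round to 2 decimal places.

7.50

The minimum enclosing circle of a finite set is fixed by two of the points (as a diameter) or three (as a circumcircle).
The minimum enclosing circle is determined by three boundary points: P, R, T.
Their circumcentre is (-79/38, 129/38) with r² = 40625/722.
The farthest remaining point S is at distance² 16913/722 ≤ 40625/722.
r = √(40625/722) ≈ 7.50.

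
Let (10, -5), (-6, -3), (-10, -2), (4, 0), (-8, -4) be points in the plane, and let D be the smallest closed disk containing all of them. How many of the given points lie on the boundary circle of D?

2

A smallest enclosing disk is always determined by at most three of the input points on its boundary.
The farthest pair is (10, -5)–(-10, -2) with squared distance 409. The circle on this segment as diameter has centre (0, -3.5) and r² = 409/4 = 102.25.
Check (-6, -3): distance² to centre = 36.25 ≤ 102.25, so it lies inside.
All remaining points lie in this disk, and no smaller disk contains both endpoints, so this is the minimum enclosing circle.
The points at distance exactly r from the centre are (10, -5), (-10, -2) — 2 points.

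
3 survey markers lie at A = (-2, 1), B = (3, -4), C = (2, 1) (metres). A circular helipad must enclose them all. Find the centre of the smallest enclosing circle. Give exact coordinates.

(0.5, -1.5)

Side lengths²: AB² = 50, AC² = 16, BC² = 26.
Since AB² = 50 ≥ 26 + 16 = 42, the angle opposite AB is not acute, so the smallest enclosing circle has AB as diameter.
Centre = midpoint of AB = (0.5, -1.5), r² = 50/4 = 12.5.
Centre = (0.5, -1.5).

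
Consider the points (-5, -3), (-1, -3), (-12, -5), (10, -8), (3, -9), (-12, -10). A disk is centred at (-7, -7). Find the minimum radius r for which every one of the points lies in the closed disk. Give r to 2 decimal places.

The required radius is the distance from (-7, -7) to the farthest point.
Squared distances: 20, 52, 29, 290, 104, 34.
Maximum is 290, attained at (10, -8).
r = √290 ≈ 17.03.

17.03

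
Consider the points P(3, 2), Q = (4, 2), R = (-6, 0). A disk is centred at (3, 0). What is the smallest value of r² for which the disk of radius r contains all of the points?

The required radius is the distance from (3, 0) to the farthest point.
Squared distances: 4, 5, 81.
Maximum is 81, attained at R.

81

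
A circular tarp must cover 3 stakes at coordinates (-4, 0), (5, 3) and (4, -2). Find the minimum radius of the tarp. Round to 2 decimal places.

Call the three points A, B, C in the order given.
Side lengths²: AB² = 90, AC² = 68, BC² = 26.
Since AB² = 90 < 68 + 26 = 94, the triangle is acute, so the smallest enclosing circle is the circumcircle.
Circumcentre = (4/7, 9/7), r² = 1105/49.
r = √(1105/49) ≈ 4.75.

4.75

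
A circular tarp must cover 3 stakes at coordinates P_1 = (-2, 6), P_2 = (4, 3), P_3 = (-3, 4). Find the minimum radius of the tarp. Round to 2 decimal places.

Side lengths²: P_1P_2² = 45, P_1P_3² = 5, P_2P_3² = 50.
Since P_2P_3² = 50 ≥ 45 + 5 = 50, the angle opposite P_2P_3 is not acute, so the smallest enclosing circle has P_2P_3 as diameter.
Centre = midpoint of P_2P_3 = (0.5, 3.5), r² = 50/4 = 12.5.
r = √(12.5) ≈ 3.54.

3.54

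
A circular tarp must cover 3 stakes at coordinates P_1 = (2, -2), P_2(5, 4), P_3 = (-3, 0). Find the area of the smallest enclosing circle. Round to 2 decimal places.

Side lengths²: P_1P_2² = 45, P_1P_3² = 29, P_2P_3² = 80.
Since P_2P_3² = 80 ≥ 45 + 29 = 74, the angle opposite P_2P_3 is not acute, so the smallest enclosing circle has P_2P_3 as diameter.
Centre = midpoint of P_2P_3 = (1, 2), r² = 80/4 = 20.
Area = π·r² = π·20 ≈ 62.83.

62.83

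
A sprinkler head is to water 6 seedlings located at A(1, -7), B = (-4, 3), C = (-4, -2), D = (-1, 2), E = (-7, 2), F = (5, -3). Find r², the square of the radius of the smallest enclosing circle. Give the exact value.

24505/578

A smallest enclosing disk is always determined by at most three of the input points on its boundary.
The minimum enclosing circle is determined by three boundary points: A, E, F.
Their circumcentre is (-39/34, -29/34) with r² = 24505/578.
The farthest remaining point B is at distance² 13285/578 ≤ 24505/578.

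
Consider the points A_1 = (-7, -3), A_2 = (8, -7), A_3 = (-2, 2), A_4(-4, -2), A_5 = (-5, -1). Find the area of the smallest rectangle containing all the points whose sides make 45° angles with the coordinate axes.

In coordinates u = x + y, v = x − y the rectangle is axis-aligned; the map (x,y)→(u,v) scales areas by 2.
u-values: -10, 1, 0, -6, -6; range = 1 − (-10) = 11.
v-values: -4, 15, -4, -2, -4; range = 15 − (-4) = 19.
Area = (11 × 19) / 2 = 104.5.

104.5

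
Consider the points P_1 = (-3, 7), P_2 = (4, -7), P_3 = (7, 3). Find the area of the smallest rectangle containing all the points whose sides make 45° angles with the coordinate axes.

136.5

In coordinates u = x + y, v = x − y the rectangle is axis-aligned; the map (x,y)→(u,v) scales areas by 2.
u-values: 4, -3, 10; range = 10 − (-3) = 13.
v-values: -10, 11, 4; range = 11 − (-10) = 21.
Area = (13 × 21) / 2 = 136.5.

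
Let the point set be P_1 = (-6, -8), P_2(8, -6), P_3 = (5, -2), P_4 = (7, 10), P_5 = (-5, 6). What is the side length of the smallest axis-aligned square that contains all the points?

18

The bounding box has width 14 and height 18.
An axis-aligned square enclosing the set must have side ≥ max(width, height).
So the minimum side is max(14, 18) = 18.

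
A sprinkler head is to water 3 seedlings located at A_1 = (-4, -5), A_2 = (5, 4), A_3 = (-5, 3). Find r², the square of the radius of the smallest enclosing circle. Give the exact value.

6565/162

Side lengths²: A_1A_2² = 162, A_1A_3² = 65, A_2A_3² = 101.
Since A_1A_2² = 162 < 101 + 65 = 166, the triangle is acute, so the smallest enclosing circle is the circumcircle.
Circumcentre = (7/18, -7/18), r² = 6565/162.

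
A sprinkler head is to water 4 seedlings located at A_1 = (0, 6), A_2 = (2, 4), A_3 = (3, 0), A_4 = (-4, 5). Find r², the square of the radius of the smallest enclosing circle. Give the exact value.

The farthest pair is A_3–A_4 with squared distance 74. The circle on this segment as diameter has centre (-0.5, 2.5) and r² = 74/4 = 18.5.
Check A_1: distance² to centre = 12.5 ≤ 18.5, so it lies inside.
All remaining points lie in this disk, and no smaller disk contains both endpoints, so this is the minimum enclosing circle.

18.5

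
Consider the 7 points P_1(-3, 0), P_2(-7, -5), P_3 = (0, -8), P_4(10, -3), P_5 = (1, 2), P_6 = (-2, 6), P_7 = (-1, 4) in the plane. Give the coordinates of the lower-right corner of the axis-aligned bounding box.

x-range [-7, 10], y-range [-8, 6].
The lower-right corner is (10, -8).

(10, -8)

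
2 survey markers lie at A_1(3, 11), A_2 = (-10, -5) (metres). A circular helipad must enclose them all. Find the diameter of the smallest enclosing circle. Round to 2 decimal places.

The smallest circle enclosing two points has them as diameter endpoints.
Centre = midpoint = (-3.5, 3); r² = |A_1A_2|²/4 = 425/4 = 106.25.
Diameter = 2r = 2√(106.25) ≈ 20.62.

20.62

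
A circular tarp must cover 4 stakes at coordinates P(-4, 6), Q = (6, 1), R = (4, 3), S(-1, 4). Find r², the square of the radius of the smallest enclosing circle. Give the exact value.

A smallest enclosing disk is always determined by at most three of the input points on its boundary.
The farthest pair is P–Q with squared distance 125. The circle on this segment as diameter has centre (1, 3.5) and r² = 125/4 = 31.25.
Check R: distance² to centre = 9.25 ≤ 31.25, so it lies inside.
All remaining points lie in this disk, and no smaller disk contains both endpoints, so this is the minimum enclosing circle.

31.25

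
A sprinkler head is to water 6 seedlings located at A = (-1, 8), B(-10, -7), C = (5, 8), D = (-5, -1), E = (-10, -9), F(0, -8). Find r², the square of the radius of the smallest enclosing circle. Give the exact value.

The minimum enclosing circle of a finite set is fixed by two of the points (as a diameter) or three (as a circumcircle).
The farthest pair is C–E with squared distance 514. The circle on this segment as diameter has centre (-2.5, -0.5) and r² = 514/4 = 128.5.
Check A: distance² to centre = 74.5 ≤ 128.5, so it lies inside.
All remaining points lie in this disk, and no smaller disk contains both endpoints, so this is the minimum enclosing circle.

128.5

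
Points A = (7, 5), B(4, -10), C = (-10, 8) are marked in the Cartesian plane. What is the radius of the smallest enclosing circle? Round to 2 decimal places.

Side lengths²: AB² = 234, AC² = 298, BC² = 520.
Since BC² = 520 < 298 + 234 = 532, the triangle is acute, so the smallest enclosing circle is the circumcircle.
Circumcentre = (-123/44, -37/44), r² = 125905/968.
r = √(125905/968) ≈ 11.40.

11.40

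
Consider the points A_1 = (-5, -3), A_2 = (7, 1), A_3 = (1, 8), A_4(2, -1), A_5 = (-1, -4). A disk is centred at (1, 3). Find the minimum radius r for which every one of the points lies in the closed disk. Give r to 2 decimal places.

8.49

The required radius is the distance from (1, 3) to the farthest point.
Squared distances: 72, 40, 25, 17, 53.
Maximum is 72, attained at A_1.
r = √72 ≈ 8.49.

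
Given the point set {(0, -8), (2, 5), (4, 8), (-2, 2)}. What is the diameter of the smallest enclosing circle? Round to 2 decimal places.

16.49

A smallest enclosing disk is always determined by at most three of the input points on its boundary.
The farthest pair is (0, -8)–(4, 8) with squared distance 272. The circle on this segment as diameter has centre (2, 0) and r² = 272/4 = 68.
Check (2, 5): distance² to centre = 25 ≤ 68, so it lies inside.
All remaining points lie in this disk, and no smaller disk contains both endpoints, so this is the minimum enclosing circle.
Diameter = 2r = 2√68 ≈ 16.49.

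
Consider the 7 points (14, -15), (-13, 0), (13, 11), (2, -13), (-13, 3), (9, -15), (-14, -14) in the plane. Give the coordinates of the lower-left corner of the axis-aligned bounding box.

(-14, -15)

x-range [-14, 14], y-range [-15, 11].
The lower-left corner is (-14, -15).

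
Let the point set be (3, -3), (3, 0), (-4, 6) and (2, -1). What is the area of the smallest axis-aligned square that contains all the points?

81

The bounding box has width 7 and height 9.
An axis-aligned square enclosing the set must have side ≥ max(width, height).
So the minimum side is max(7, 9) = 9.
Area = 9² = 81.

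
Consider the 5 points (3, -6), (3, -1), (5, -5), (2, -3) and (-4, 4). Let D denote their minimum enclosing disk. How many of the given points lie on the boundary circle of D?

2

The minimum enclosing circle of a finite set is fixed by two of the points (as a diameter) or three (as a circumcircle).
The farthest pair is (5, -5)–(-4, 4) with squared distance 162. The circle on this segment as diameter has centre (0.5, -0.5) and r² = 162/4 = 40.5.
Check (3, -6): distance² to centre = 36.5 ≤ 40.5, so it lies inside.
All remaining points lie in this disk, and no smaller disk contains both endpoints, so this is the minimum enclosing circle.
The points at distance exactly r from the centre are (5, -5), (-4, 4) — 2 points.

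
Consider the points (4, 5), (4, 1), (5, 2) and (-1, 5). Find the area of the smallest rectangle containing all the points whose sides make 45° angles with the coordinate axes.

22.5

In coordinates u = x + y, v = x − y the rectangle is axis-aligned; the map (x,y)→(u,v) scales areas by 2.
u-values: 9, 5, 7, 4; range = 9 − 4 = 5.
v-values: -1, 3, 3, -6; range = 3 − (-6) = 9.
Area = (5 × 9) / 2 = 22.5.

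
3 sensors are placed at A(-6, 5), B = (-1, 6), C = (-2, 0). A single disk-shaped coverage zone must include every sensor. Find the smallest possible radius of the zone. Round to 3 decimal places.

3.424

Side lengths²: AB² = 26, AC² = 41, BC² = 37.
Since AC² = 41 < 37 + 26 = 63, the triangle is acute, so the smallest enclosing circle is the circumcircle.
Circumcentre = (-177/58, 189/58), r² = 19721/1682.
r = √(19721/1682) ≈ 3.424.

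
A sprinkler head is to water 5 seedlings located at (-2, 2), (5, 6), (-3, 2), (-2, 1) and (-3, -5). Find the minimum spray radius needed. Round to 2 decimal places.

By Welzl's lemma the MEC is supported by two points (diametrically opposite) or three points (on a circumcircle).
The farthest pair is (5, 6)–(-3, -5) with squared distance 185. The circle on this segment as diameter has centre (1, 0.5) and r² = 185/4 = 46.25.
Check (-2, 2): distance² to centre = 11.25 ≤ 46.25, so it lies inside.
All remaining points lie in this disk, and no smaller disk contains both endpoints, so this is the minimum enclosing circle.
r = √(46.25) ≈ 6.80.

6.80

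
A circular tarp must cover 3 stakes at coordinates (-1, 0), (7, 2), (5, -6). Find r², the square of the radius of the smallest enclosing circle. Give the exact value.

Call the three points A, B, C in the order given.
Side lengths²: AB² = 68, AC² = 72, BC² = 68.
Since AC² = 72 < 68 + 68 = 136, the triangle is acute, so the smallest enclosing circle is the circumcircle.
Circumcentre = (3.6, -1.4), r² = 23.12.

23.12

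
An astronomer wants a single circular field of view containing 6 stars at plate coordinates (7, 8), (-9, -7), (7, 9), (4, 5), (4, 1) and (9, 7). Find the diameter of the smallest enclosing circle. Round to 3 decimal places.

22.804

By Welzl's lemma the MEC is supported by two points (diametrically opposite) or three points (on a circumcircle).
The farthest pair is (-9, -7)–(9, 7) with squared distance 520. The circle on this segment as diameter has centre (0, 0) and r² = 520/4 = 130.
Check (7, 8): distance² to centre = 113 ≤ 130, so it lies inside.
All remaining points lie in this disk, and no smaller disk contains both endpoints, so this is the minimum enclosing circle.
Diameter = 2r = 2√130 ≈ 22.804.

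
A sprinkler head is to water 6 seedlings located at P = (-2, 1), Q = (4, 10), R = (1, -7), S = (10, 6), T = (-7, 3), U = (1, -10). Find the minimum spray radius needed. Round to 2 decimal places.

10.11

By Welzl's lemma the MEC is supported by two points (diametrically opposite) or three points (on a circumcircle).
The farthest pair is Q–U with squared distance 409. The circle on this segment as diameter has centre (2.5, 0) and r² = 409/4 = 102.25.
Check P: distance² to centre = 21.25 ≤ 102.25, so it lies inside.
All remaining points lie in this disk, and no smaller disk contains both endpoints, so this is the minimum enclosing circle.
r = √(102.25) ≈ 10.11.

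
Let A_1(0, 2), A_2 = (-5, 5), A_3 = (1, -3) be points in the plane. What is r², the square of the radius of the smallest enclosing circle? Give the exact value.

25

Side lengths²: A_1A_2² = 34, A_1A_3² = 26, A_2A_3² = 100.
Since A_2A_3² = 100 ≥ 34 + 26 = 60, the angle opposite A_2A_3 is not acute, so the smallest enclosing circle has A_2A_3 as diameter.
Centre = midpoint of A_2A_3 = (-2, 1), r² = 100/4 = 25.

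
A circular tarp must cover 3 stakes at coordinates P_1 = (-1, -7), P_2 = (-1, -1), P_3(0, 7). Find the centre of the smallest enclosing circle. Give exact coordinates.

Side lengths²: P_1P_2² = 36, P_1P_3² = 197, P_2P_3² = 65.
Since P_1P_3² = 197 ≥ 65 + 36 = 101, the angle opposite P_1P_3 is not acute, so the smallest enclosing circle has P_1P_3 as diameter.
Centre = midpoint of P_1P_3 = (-0.5, 0), r² = 197/4 = 49.25.
Centre = (-0.5, 0).

(-0.5, 0)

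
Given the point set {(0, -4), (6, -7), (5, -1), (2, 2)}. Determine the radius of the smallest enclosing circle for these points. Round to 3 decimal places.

4.924

A smallest enclosing disk is always determined by at most three of the input points on its boundary.
The farthest pair is (6, -7)–(2, 2) with squared distance 97. The circle on this segment as diameter has centre (4, -2.5) and r² = 97/4 = 24.25.
Check (0, -4): distance² to centre = 18.25 ≤ 24.25, so it lies inside.
All remaining points lie in this disk, and no smaller disk contains both endpoints, so this is the minimum enclosing circle.
r = √(24.25) ≈ 4.924.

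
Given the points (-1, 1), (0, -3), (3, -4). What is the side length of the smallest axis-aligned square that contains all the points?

5

The bounding box has width 4 and height 5.
An axis-aligned square enclosing the set must have side ≥ max(width, height).
So the minimum side is max(4, 5) = 5.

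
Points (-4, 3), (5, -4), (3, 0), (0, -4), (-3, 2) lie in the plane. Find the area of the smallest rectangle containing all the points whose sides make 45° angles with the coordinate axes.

56

In coordinates u = x + y, v = x − y the rectangle is axis-aligned; the map (x,y)→(u,v) scales areas by 2.
u-values: -1, 1, 3, -4, -1; range = 3 − (-4) = 7.
v-values: -7, 9, 3, 4, -5; range = 9 − (-7) = 16.
Area = (7 × 16) / 2 = 56.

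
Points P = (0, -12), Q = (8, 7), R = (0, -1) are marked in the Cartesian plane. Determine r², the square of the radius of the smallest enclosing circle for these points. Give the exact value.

Side lengths²: PQ² = 425, PR² = 121, QR² = 128.
Since PQ² = 425 ≥ 128 + 121 = 249, the angle opposite PQ is not acute, so the smallest enclosing circle has PQ as diameter.
Centre = midpoint of PQ = (4, -2.5), r² = 425/4 = 106.25.

106.25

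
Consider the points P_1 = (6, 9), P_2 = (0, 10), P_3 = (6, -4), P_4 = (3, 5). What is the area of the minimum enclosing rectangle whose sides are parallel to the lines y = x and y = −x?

In coordinates u = x + y, v = x − y the rectangle is axis-aligned; the map (x,y)→(u,v) scales areas by 2.
u-values: 15, 10, 2, 8; range = 15 − 2 = 13.
v-values: -3, -10, 10, -2; range = 10 − (-10) = 20.
Area = (13 × 20) / 2 = 130.

130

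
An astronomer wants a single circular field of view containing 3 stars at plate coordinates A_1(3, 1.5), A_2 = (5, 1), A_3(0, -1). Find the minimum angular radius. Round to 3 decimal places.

Side lengths²: A_1A_2² = 4.25, A_1A_3² = 15.25, A_2A_3² = 29.
Since A_2A_3² = 29 ≥ 15.25 + 4.25 = 19.5, the angle opposite A_2A_3 is not acute, so the smallest enclosing circle has A_2A_3 as diameter.
Centre = midpoint of A_2A_3 = (2.5, 0), r² = 29/4 = 7.25.
r = √(7.25) ≈ 2.693.

2.693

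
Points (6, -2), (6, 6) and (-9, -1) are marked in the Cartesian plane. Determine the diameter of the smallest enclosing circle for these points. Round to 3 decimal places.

Call the three points A, B, C in the order given.
Side lengths²: AB² = 64, AC² = 226, BC² = 274.
Since BC² = 274 < 226 + 64 = 290, the triangle is acute, so the smallest enclosing circle is the circumcircle.
Circumcentre = (-19/15, 2), r² = 15481/225.
Diameter = 2r = 2√(15481/225) ≈ 16.590.

16.590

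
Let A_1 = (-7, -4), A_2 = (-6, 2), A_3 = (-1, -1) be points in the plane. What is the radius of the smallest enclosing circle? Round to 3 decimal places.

Side lengths²: A_1A_2² = 37, A_1A_3² = 45, A_2A_3² = 34.
Since A_1A_3² = 45 < 37 + 34 = 71, the triangle is acute, so the smallest enclosing circle is the circumcircle.
Circumcentre = (-101/22, -29/22), r² = 3145/242.
r = √(3145/242) ≈ 3.605.

3.605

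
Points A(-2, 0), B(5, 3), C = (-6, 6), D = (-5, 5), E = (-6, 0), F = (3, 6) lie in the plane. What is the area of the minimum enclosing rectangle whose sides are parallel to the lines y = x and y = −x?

In coordinates u = x + y, v = x − y the rectangle is axis-aligned; the map (x,y)→(u,v) scales areas by 2.
u-values: -2, 8, 0, 0, -6, 9; range = 9 − (-6) = 15.
v-values: -2, 2, -12, -10, -6, -3; range = 2 − (-12) = 14.
Area = (15 × 14) / 2 = 105.

105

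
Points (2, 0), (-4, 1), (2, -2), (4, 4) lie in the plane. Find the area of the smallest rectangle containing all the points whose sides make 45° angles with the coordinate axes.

In coordinates u = x + y, v = x − y the rectangle is axis-aligned; the map (x,y)→(u,v) scales areas by 2.
u-values: 2, -3, 0, 8; range = 8 − (-3) = 11.
v-values: 2, -5, 4, 0; range = 4 − (-5) = 9.
Area = (11 × 9) / 2 = 49.5.

49.5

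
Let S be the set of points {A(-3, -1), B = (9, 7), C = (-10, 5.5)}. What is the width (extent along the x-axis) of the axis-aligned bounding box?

19

max x = 9, min x = -10, so width = 19.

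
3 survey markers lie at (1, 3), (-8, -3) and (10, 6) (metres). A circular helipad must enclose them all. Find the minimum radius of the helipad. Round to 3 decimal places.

Call the three points A, B, C in the order given.
Side lengths²: AB² = 117, AC² = 90, BC² = 405.
Since BC² = 405 ≥ 117 + 90 = 207, the angle opposite BC is not acute, so the smallest enclosing circle has BC as diameter.
Centre = midpoint of BC = (1, 1.5), r² = 405/4 = 101.25.
r = √(101.25) ≈ 10.062.

10.062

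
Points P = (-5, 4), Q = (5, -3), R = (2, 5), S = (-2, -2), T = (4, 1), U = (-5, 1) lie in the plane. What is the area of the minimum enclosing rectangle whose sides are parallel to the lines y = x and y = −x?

In coordinates u = x + y, v = x − y the rectangle is axis-aligned; the map (x,y)→(u,v) scales areas by 2.
u-values: -1, 2, 7, -4, 5, -4; range = 7 − (-4) = 11.
v-values: -9, 8, -3, 0, 3, -6; range = 8 − (-9) = 17.
Area = (11 × 17) / 2 = 93.5.

93.5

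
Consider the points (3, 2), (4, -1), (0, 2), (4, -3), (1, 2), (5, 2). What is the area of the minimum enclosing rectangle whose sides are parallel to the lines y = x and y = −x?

In coordinates u = x + y, v = x − y the rectangle is axis-aligned; the map (x,y)→(u,v) scales areas by 2.
u-values: 5, 3, 2, 1, 3, 7; range = 7 − 1 = 6.
v-values: 1, 5, -2, 7, -1, 3; range = 7 − (-2) = 9.
Area = (6 × 9) / 2 = 27.

27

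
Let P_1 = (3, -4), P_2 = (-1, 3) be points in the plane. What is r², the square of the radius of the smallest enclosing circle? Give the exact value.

16.25

The smallest circle enclosing two points has them as diameter endpoints.
Centre = midpoint = (1, -0.5); r² = |P_1P_2|²/4 = 65/4 = 16.25.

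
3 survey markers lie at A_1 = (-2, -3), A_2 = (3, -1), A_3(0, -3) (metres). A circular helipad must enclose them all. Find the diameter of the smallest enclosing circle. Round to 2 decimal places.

Side lengths²: A_1A_2² = 29, A_1A_3² = 4, A_2A_3² = 13.
Since A_1A_2² = 29 ≥ 13 + 4 = 17, the angle opposite A_1A_2 is not acute, so the smallest enclosing circle has A_1A_2 as diameter.
Centre = midpoint of A_1A_2 = (0.5, -2), r² = 29/4 = 7.25.
Diameter = 2r = 2√(7.25) ≈ 5.39.

5.39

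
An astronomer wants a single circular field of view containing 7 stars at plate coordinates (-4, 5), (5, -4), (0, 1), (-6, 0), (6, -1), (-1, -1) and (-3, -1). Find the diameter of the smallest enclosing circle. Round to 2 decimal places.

12.73

The minimum enclosing circle of a finite set is fixed by two of the points (as a diameter) or three (as a circumcircle).
The minimum enclosing circle is determined by three boundary points: (-4, 5), (5, -4), (-6, 0).
Their circumcentre is (5/14, 5/14) with r² = 3973/98.
The farthest remaining point (6, -1) is at distance² 3301/98 ≤ 3973/98.
Diameter = 2r = 2√(3973/98) ≈ 12.73.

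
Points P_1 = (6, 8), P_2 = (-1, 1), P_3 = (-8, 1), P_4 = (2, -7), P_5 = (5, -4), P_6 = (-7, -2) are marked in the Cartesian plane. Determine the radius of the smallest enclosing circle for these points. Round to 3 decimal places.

8.549

A smallest enclosing disk is always determined by at most three of the input points on its boundary.
The minimum enclosing circle is determined by three boundary points: P_1, P_3, P_4.
Their circumcentre is (7/13, 37/26) with r² = 49405/676.
The farthest remaining point P_6 is at distance² 46337/676 ≤ 49405/676.
r = √(49405/676) ≈ 8.549.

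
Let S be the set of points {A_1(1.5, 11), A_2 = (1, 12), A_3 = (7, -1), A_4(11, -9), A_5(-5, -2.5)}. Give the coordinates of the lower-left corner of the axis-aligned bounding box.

(-5, -9)

x-range [-5, 11], y-range [-9, 12].
The lower-left corner is (-5, -9).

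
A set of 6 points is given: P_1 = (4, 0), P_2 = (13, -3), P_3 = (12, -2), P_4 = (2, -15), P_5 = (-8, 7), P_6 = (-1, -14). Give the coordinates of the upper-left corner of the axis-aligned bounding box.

x-range [-8, 13], y-range [-15, 7].
The upper-left corner is (-8, 7).

(-8, 7)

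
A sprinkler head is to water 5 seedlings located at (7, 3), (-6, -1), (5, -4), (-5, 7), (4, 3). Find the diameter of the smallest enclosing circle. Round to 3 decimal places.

14.866

A smallest enclosing disk is always determined by at most three of the input points on its boundary.
The farthest pair is (5, -4)–(-5, 7) with squared distance 221. The circle on this segment as diameter has centre (0, 1.5) and r² = 221/4 = 55.25.
Check (7, 3): distance² to centre = 51.25 ≤ 55.25, so it lies inside.
All remaining points lie in this disk, and no smaller disk contains both endpoints, so this is the minimum enclosing circle.
Diameter = 2r = 2√(55.25) ≈ 14.866.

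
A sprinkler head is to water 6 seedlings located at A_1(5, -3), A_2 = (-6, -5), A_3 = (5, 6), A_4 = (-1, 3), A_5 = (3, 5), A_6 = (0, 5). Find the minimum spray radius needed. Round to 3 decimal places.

The farthest pair is A_2–A_3 with squared distance 242. The circle on this segment as diameter has centre (-0.5, 0.5) and r² = 242/4 = 60.5.
Check A_1: distance² to centre = 42.5 ≤ 60.5, so it lies inside.
All remaining points lie in this disk, and no smaller disk contains both endpoints, so this is the minimum enclosing circle.
r = √(60.5) ≈ 7.778.

7.778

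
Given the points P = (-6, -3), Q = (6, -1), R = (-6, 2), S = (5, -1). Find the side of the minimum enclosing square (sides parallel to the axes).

The bounding box has width 12 and height 5.
An axis-aligned square enclosing the set must have side ≥ max(width, height).
So the minimum side is max(12, 5) = 12.

12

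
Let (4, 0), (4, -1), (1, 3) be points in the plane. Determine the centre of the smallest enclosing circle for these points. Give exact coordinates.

(2.5, 1)

Call the three points A, B, C in the order given.
Side lengths²: AB² = 1, AC² = 18, BC² = 25.
Since BC² = 25 ≥ 18 + 1 = 19, the angle opposite BC is not acute, so the smallest enclosing circle has BC as diameter.
Centre = midpoint of BC = (2.5, 1), r² = 25/4 = 6.25.
Centre = (2.5, 1).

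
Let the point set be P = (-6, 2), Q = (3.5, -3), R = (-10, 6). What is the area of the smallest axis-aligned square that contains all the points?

182.25

The bounding box has width 13.5 and height 9.
An axis-aligned square enclosing the set must have side ≥ max(width, height).
So the minimum side is max(13.5, 9) = 13.5.
Area = 13.5² = 182.25.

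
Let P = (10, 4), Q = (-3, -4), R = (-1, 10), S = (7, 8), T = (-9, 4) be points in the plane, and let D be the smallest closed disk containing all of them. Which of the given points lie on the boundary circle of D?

A smallest enclosing disk is always determined by at most three of the input points on its boundary.
The farthest pair is P–T with squared distance 361. The circle on this segment as diameter has centre (0.5, 4) and r² = 361/4 = 90.25.
Check Q: distance² to centre = 76.25 ≤ 90.25, so it lies inside.
All remaining points lie in this disk, and no smaller disk contains both endpoints, so this is the minimum enclosing circle.
The points at distance exactly r from the centre are P, T — 2 points.

P, T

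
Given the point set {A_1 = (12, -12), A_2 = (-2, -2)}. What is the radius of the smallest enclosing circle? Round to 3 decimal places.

8.602

The smallest circle enclosing two points has them as diameter endpoints.
Centre = midpoint = (5, -7); r² = |A_1A_2|²/4 = 296/4 = 74.
r = √74 ≈ 8.602.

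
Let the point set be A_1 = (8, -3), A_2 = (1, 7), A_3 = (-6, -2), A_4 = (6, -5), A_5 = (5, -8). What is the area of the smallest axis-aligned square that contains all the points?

225

The bounding box has width 14 and height 15.
An axis-aligned square enclosing the set must have side ≥ max(width, height).
So the minimum side is max(14, 15) = 15.
Area = 15² = 225.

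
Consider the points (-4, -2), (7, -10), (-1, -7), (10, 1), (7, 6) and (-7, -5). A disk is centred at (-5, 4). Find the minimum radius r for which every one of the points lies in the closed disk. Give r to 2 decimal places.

The required radius is the distance from (-5, 4) to the farthest point.
Squared distances: 37, 340, 137, 234, 148, 85.
Maximum is 340, attained at (7, -10).
r = √340 ≈ 18.44.

18.44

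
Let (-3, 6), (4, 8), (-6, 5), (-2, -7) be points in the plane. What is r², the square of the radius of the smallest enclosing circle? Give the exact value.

15805/242

The minimum enclosing circle of a finite set is fixed by two of the points (as a diameter) or three (as a circumcircle).
The minimum enclosing circle is determined by three boundary points: (4, 8), (-6, 5), (-2, -7).
Their circumcentre is (17/22, 13/22) with r² = 15805/242.
The farthest remaining point (-3, 6) is at distance² 10525/242 ≤ 15805/242.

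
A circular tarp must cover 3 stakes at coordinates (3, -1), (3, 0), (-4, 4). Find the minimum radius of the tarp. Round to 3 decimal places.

4.301

Call the three points A, B, C in the order given.
Side lengths²: AB² = 1, AC² = 74, BC² = 65.
Since AC² = 74 ≥ 65 + 1 = 66, the angle opposite AC is not acute, so the smallest enclosing circle has AC as diameter.
Centre = midpoint of AC = (-0.5, 1.5), r² = 74/4 = 18.5.
r = √(18.5) ≈ 4.301.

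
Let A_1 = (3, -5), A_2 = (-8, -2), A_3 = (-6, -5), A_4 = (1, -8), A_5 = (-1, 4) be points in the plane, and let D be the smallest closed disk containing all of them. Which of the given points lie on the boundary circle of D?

The minimum enclosing circle of a finite set is fixed by two of the points (as a diameter) or three (as a circumcircle).
The minimum enclosing circle is determined by three boundary points: A_2, A_4, A_5.
Their circumcentre is (-1.6875, -2.28125) with r² = 39.9267578125.
The farthest remaining point A_1 is at distance² 29.3642578125 ≤ 39.9267578125.
The points at distance exactly r from the centre are A_2, A_4, A_5 — 3 points.

A_2, A_4, A_5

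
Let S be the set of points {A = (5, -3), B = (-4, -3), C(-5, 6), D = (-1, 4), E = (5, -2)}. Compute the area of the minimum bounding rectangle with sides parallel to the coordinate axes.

90

x ranges over [-5, 5], width 10.
y ranges over [-3, 6], height 9.
Area = 10 × 9 = 90.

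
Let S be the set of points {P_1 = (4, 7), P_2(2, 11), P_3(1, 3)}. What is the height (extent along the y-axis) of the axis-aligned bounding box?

8

max y = 11, min y = 3, so height = 8.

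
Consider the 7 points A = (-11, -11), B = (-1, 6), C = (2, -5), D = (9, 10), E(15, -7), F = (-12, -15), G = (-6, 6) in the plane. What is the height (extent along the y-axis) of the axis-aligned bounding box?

25

max y = 10, min y = -15, so height = 25.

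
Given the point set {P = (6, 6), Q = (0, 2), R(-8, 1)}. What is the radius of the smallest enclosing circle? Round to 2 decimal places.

7.43

Side lengths²: PQ² = 52, PR² = 221, QR² = 65.
Since PR² = 221 ≥ 65 + 52 = 117, the angle opposite PR is not acute, so the smallest enclosing circle has PR as diameter.
Centre = midpoint of PR = (-1, 3.5), r² = 221/4 = 55.25.
r = √(55.25) ≈ 7.43.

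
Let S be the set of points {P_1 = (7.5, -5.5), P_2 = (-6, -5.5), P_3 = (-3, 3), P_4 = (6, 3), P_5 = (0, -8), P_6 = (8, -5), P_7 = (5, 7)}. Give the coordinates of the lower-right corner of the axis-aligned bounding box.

(8, -8)

x-range [-6, 8], y-range [-8, 7].
The lower-right corner is (8, -8).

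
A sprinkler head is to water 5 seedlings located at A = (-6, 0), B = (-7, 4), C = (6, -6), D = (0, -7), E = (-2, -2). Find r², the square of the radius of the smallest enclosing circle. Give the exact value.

By Welzl's lemma the MEC is supported by two points (diametrically opposite) or three points (on a circumcircle).
The farthest pair is B–C with squared distance 269. The circle on this segment as diameter has centre (-0.5, -1) and r² = 269/4 = 67.25.
Check A: distance² to centre = 31.25 ≤ 67.25, so it lies inside.
All remaining points lie in this disk, and no smaller disk contains both endpoints, so this is the minimum enclosing circle.

67.25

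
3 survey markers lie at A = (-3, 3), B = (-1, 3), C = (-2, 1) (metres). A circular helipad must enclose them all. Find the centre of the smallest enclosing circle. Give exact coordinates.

(-2, 2.25)

Side lengths²: AB² = 4, AC² = 5, BC² = 5.
Since BC² = 5 < 5 + 4 = 9, the triangle is acute, so the smallest enclosing circle is the circumcircle.
Circumcentre = (-2, 2.25), r² = 1.5625.
Centre = (-2, 2.25).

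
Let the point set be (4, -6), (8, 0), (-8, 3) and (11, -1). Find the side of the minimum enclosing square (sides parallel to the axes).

19

The bounding box has width 19 and height 9.
An axis-aligned square enclosing the set must have side ≥ max(width, height).
So the minimum side is max(19, 9) = 19.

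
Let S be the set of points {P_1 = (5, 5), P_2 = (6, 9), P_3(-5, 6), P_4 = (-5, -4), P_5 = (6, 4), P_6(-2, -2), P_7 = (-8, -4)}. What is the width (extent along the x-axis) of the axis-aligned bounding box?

14

max x = 6, min x = -8, so width = 14.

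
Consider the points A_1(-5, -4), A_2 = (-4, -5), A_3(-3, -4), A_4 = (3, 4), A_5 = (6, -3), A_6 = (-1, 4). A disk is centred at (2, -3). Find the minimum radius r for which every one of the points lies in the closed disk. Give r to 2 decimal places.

The required radius is the distance from (2, -3) to the farthest point.
Squared distances: 50, 40, 26, 50, 16, 58.
Maximum is 58, attained at A_6.
r = √58 ≈ 7.62.

7.62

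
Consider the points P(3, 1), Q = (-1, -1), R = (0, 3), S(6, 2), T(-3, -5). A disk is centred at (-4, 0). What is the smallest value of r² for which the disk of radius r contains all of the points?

The required radius is the distance from (-4, 0) to the farthest point.
Squared distances: 50, 10, 25, 104, 26.
Maximum is 104, attained at S.

104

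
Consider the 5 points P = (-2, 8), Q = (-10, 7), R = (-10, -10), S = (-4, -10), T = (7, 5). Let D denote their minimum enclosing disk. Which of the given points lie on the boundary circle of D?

The minimum enclosing circle of a finite set is fixed by two of the points (as a diameter) or three (as a circumcircle).
The minimum enclosing circle is determined by three boundary points: Q, R, T.
Their circumcentre is (-81/34, -1.5) with r² = 75301/578.
The farthest remaining point P is at distance² 52249/578 ≤ 75301/578.
The points at distance exactly r from the centre are Q, R, T — 3 points.

Q, R, T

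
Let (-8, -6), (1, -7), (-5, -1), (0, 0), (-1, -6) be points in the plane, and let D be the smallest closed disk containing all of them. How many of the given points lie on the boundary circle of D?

A smallest enclosing disk is always determined by at most three of the input points on its boundary.
The minimum enclosing circle is determined by three boundary points: (-8, -6), (1, -7), (0, 0).
Their circumcentre is (-100/31, -125/31) with r² = 25625/961.
The farthest remaining point (-5, -1) is at distance² 11861/961 ≤ 25625/961.
The points at distance exactly r from the centre are (-8, -6), (1, -7), (0, 0) — 3 points.

3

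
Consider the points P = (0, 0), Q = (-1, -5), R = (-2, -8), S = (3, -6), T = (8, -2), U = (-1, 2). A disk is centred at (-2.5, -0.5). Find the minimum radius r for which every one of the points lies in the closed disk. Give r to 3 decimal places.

10.607

The required radius is the distance from (-2.5, -0.5) to the farthest point.
Squared distances: 6.5, 22.5, 56.5, 60.5, 112.5, 8.5.
Maximum is 112.5, attained at T.
r = √(112.5) ≈ 10.607.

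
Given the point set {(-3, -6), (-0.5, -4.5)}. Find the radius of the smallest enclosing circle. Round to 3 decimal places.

The smallest circle enclosing two points has them as diameter endpoints.
Centre = midpoint = (-1.75, -5.25); r² = |(-3, -6)−(-0.5, -4.5)|²/4 = 8.5/4 = 2.125.
r = √(2.125) ≈ 1.458.

1.458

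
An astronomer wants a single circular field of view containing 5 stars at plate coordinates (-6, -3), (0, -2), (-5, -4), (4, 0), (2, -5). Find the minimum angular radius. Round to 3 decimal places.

By Welzl's lemma the MEC is supported by two points (diametrically opposite) or three points (on a circumcircle).
The farthest pair is (-6, -3)–(4, 0) with squared distance 109. The circle on this segment as diameter has centre (-1, -1.5) and r² = 109/4 = 27.25.
Check (0, -2): distance² to centre = 1.25 ≤ 27.25, so it lies inside.
All remaining points lie in this disk, and no smaller disk contains both endpoints, so this is the minimum enclosing circle.
r = √(27.25) ≈ 5.220.

5.220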